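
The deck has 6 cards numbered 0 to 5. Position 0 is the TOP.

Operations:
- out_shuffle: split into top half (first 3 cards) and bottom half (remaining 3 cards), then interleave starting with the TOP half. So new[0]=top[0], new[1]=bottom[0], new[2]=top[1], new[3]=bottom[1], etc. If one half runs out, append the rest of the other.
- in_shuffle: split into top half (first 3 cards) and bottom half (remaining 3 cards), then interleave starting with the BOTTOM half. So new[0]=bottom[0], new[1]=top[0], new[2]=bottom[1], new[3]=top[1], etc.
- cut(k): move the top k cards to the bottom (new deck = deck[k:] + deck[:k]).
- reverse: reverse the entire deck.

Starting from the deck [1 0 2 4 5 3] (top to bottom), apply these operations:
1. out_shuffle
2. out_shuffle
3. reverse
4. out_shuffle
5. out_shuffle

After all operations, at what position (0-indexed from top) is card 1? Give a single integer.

Answer: 5

Derivation:
After op 1 (out_shuffle): [1 4 0 5 2 3]
After op 2 (out_shuffle): [1 5 4 2 0 3]
After op 3 (reverse): [3 0 2 4 5 1]
After op 4 (out_shuffle): [3 4 0 5 2 1]
After op 5 (out_shuffle): [3 5 4 2 0 1]
Card 1 is at position 5.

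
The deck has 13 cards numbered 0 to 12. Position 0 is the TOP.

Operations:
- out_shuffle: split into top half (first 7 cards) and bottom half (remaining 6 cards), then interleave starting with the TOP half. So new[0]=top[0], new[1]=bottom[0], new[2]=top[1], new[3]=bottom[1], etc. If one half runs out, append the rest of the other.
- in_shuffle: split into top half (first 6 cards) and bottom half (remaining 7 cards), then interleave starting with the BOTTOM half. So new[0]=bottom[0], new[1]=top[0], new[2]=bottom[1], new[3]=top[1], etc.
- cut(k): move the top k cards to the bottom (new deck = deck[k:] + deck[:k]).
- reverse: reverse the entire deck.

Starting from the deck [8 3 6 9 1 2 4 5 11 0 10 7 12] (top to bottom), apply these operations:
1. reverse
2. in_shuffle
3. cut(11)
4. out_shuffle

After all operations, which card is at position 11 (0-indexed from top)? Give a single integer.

After op 1 (reverse): [12 7 10 0 11 5 4 2 1 9 6 3 8]
After op 2 (in_shuffle): [4 12 2 7 1 10 9 0 6 11 3 5 8]
After op 3 (cut(11)): [5 8 4 12 2 7 1 10 9 0 6 11 3]
After op 4 (out_shuffle): [5 10 8 9 4 0 12 6 2 11 7 3 1]
Position 11: card 3.

Answer: 3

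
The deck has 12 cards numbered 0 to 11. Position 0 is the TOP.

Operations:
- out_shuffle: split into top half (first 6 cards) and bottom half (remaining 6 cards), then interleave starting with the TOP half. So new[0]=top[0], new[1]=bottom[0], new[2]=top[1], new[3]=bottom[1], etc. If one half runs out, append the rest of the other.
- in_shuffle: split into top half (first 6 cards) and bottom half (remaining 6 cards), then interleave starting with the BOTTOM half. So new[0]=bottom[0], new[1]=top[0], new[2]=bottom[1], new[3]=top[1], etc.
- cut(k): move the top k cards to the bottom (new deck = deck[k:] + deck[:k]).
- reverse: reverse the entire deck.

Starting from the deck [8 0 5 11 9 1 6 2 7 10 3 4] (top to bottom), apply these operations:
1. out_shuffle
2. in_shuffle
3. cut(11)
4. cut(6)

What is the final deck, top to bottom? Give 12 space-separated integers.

Answer: 0 3 2 1 5 4 7 11 8 10 6 9

Derivation:
After op 1 (out_shuffle): [8 6 0 2 5 7 11 10 9 3 1 4]
After op 2 (in_shuffle): [11 8 10 6 9 0 3 2 1 5 4 7]
After op 3 (cut(11)): [7 11 8 10 6 9 0 3 2 1 5 4]
After op 4 (cut(6)): [0 3 2 1 5 4 7 11 8 10 6 9]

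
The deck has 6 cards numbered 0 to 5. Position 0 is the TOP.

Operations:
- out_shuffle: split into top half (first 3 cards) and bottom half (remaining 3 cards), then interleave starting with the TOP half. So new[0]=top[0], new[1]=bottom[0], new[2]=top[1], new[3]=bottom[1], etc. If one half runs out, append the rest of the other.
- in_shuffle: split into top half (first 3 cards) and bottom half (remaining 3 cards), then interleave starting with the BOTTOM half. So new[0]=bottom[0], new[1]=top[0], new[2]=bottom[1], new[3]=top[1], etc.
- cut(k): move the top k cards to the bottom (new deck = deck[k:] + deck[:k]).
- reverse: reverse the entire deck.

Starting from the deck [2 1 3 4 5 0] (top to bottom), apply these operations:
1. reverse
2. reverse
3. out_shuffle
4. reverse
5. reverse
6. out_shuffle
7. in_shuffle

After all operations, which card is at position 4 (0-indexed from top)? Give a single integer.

After op 1 (reverse): [0 5 4 3 1 2]
After op 2 (reverse): [2 1 3 4 5 0]
After op 3 (out_shuffle): [2 4 1 5 3 0]
After op 4 (reverse): [0 3 5 1 4 2]
After op 5 (reverse): [2 4 1 5 3 0]
After op 6 (out_shuffle): [2 5 4 3 1 0]
After op 7 (in_shuffle): [3 2 1 5 0 4]
Position 4: card 0.

Answer: 0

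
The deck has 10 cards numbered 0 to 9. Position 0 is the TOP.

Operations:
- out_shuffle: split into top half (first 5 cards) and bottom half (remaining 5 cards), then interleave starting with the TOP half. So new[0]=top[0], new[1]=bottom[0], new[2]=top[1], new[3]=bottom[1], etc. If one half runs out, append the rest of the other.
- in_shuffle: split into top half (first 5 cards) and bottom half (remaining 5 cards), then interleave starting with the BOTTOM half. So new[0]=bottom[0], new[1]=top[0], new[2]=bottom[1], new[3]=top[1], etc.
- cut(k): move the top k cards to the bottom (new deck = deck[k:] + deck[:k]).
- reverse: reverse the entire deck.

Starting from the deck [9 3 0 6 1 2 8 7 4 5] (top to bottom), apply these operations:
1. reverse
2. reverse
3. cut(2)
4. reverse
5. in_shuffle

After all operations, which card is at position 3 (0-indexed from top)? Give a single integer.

After op 1 (reverse): [5 4 7 8 2 1 6 0 3 9]
After op 2 (reverse): [9 3 0 6 1 2 8 7 4 5]
After op 3 (cut(2)): [0 6 1 2 8 7 4 5 9 3]
After op 4 (reverse): [3 9 5 4 7 8 2 1 6 0]
After op 5 (in_shuffle): [8 3 2 9 1 5 6 4 0 7]
Position 3: card 9.

Answer: 9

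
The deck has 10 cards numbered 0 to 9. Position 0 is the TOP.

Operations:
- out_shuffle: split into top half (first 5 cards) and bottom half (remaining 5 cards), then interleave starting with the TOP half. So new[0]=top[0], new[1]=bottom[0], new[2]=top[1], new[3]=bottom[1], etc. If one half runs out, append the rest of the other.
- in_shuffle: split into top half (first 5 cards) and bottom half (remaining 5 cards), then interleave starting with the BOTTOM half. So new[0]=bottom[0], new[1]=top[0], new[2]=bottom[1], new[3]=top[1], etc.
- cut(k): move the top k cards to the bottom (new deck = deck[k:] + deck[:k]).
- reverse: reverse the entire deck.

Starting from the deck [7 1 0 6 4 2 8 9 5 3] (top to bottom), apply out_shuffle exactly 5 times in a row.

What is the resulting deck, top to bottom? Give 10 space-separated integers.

After op 1 (out_shuffle): [7 2 1 8 0 9 6 5 4 3]
After op 2 (out_shuffle): [7 9 2 6 1 5 8 4 0 3]
After op 3 (out_shuffle): [7 5 9 8 2 4 6 0 1 3]
After op 4 (out_shuffle): [7 4 5 6 9 0 8 1 2 3]
After op 5 (out_shuffle): [7 0 4 8 5 1 6 2 9 3]

Answer: 7 0 4 8 5 1 6 2 9 3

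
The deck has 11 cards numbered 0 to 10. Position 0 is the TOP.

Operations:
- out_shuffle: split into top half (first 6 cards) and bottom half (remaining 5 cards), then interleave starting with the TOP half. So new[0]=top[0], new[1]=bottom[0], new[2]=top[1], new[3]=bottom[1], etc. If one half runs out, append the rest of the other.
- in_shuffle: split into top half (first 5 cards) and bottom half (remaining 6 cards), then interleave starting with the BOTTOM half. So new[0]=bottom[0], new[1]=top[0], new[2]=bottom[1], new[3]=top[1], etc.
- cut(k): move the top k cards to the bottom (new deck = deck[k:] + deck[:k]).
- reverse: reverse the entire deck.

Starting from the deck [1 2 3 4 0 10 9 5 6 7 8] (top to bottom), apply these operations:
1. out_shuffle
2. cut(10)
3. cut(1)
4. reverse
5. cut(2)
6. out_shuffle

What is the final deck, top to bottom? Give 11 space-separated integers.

Answer: 0 2 7 9 4 1 6 10 3 8 5

Derivation:
After op 1 (out_shuffle): [1 9 2 5 3 6 4 7 0 8 10]
After op 2 (cut(10)): [10 1 9 2 5 3 6 4 7 0 8]
After op 3 (cut(1)): [1 9 2 5 3 6 4 7 0 8 10]
After op 4 (reverse): [10 8 0 7 4 6 3 5 2 9 1]
After op 5 (cut(2)): [0 7 4 6 3 5 2 9 1 10 8]
After op 6 (out_shuffle): [0 2 7 9 4 1 6 10 3 8 5]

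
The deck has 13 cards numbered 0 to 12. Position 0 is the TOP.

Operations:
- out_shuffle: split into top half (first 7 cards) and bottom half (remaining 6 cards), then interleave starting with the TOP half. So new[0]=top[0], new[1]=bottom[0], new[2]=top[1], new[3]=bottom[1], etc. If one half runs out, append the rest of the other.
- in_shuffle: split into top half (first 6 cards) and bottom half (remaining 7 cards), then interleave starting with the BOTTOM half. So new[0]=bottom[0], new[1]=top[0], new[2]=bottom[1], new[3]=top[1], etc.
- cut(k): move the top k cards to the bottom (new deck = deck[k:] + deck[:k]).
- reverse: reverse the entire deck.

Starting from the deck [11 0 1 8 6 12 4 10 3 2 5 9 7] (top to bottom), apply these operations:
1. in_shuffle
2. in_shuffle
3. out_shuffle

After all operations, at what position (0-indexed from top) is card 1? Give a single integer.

Answer: 9

Derivation:
After op 1 (in_shuffle): [4 11 10 0 3 1 2 8 5 6 9 12 7]
After op 2 (in_shuffle): [2 4 8 11 5 10 6 0 9 3 12 1 7]
After op 3 (out_shuffle): [2 0 4 9 8 3 11 12 5 1 10 7 6]
Card 1 is at position 9.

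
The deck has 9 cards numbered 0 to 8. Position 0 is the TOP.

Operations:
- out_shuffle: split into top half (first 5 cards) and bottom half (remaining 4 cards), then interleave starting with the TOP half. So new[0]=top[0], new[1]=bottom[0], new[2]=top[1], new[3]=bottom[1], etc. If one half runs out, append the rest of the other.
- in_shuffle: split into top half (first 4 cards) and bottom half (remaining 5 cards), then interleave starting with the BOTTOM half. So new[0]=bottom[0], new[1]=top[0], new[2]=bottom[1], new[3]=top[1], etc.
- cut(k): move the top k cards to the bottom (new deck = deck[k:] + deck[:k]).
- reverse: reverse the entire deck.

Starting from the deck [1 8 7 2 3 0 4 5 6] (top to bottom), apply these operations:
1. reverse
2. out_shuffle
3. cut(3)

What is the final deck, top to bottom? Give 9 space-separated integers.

After op 1 (reverse): [6 5 4 0 3 2 7 8 1]
After op 2 (out_shuffle): [6 2 5 7 4 8 0 1 3]
After op 3 (cut(3)): [7 4 8 0 1 3 6 2 5]

Answer: 7 4 8 0 1 3 6 2 5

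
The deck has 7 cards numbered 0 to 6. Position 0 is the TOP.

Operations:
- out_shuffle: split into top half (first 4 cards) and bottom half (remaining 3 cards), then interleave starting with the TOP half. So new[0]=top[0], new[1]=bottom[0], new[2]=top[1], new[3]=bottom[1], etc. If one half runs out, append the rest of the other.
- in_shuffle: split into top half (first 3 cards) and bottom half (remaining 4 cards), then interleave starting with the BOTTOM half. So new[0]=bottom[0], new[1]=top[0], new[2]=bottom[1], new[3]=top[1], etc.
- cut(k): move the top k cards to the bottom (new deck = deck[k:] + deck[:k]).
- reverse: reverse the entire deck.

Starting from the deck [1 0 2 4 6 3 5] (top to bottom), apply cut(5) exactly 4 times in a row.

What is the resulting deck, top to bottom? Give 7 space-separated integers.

Answer: 5 1 0 2 4 6 3

Derivation:
After op 1 (cut(5)): [3 5 1 0 2 4 6]
After op 2 (cut(5)): [4 6 3 5 1 0 2]
After op 3 (cut(5)): [0 2 4 6 3 5 1]
After op 4 (cut(5)): [5 1 0 2 4 6 3]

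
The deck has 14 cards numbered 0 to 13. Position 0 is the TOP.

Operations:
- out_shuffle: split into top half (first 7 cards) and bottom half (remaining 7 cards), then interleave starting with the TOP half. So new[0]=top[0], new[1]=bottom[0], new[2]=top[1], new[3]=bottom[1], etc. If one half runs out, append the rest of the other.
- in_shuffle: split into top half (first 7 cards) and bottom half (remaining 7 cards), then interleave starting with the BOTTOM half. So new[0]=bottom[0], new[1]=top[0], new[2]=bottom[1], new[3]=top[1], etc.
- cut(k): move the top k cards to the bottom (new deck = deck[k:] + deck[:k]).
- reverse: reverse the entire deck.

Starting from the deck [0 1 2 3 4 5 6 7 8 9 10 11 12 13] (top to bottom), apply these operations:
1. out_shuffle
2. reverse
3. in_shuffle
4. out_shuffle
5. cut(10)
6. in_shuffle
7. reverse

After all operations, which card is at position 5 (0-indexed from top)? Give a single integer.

Answer: 7

Derivation:
After op 1 (out_shuffle): [0 7 1 8 2 9 3 10 4 11 5 12 6 13]
After op 2 (reverse): [13 6 12 5 11 4 10 3 9 2 8 1 7 0]
After op 3 (in_shuffle): [3 13 9 6 2 12 8 5 1 11 7 4 0 10]
After op 4 (out_shuffle): [3 5 13 1 9 11 6 7 2 4 12 0 8 10]
After op 5 (cut(10)): [12 0 8 10 3 5 13 1 9 11 6 7 2 4]
After op 6 (in_shuffle): [1 12 9 0 11 8 6 10 7 3 2 5 4 13]
After op 7 (reverse): [13 4 5 2 3 7 10 6 8 11 0 9 12 1]
Position 5: card 7.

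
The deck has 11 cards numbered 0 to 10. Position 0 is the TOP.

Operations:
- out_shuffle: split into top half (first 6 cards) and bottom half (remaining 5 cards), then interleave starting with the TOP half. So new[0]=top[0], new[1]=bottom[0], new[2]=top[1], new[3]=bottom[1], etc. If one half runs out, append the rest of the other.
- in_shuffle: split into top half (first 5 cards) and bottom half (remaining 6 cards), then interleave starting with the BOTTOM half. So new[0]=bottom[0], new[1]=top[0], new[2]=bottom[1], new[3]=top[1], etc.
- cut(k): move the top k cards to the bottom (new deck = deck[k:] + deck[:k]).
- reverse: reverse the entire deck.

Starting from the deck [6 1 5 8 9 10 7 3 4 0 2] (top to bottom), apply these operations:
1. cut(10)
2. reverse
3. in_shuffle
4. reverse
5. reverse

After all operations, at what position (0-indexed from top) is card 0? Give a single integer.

Answer: 1

Derivation:
After op 1 (cut(10)): [2 6 1 5 8 9 10 7 3 4 0]
After op 2 (reverse): [0 4 3 7 10 9 8 5 1 6 2]
After op 3 (in_shuffle): [9 0 8 4 5 3 1 7 6 10 2]
After op 4 (reverse): [2 10 6 7 1 3 5 4 8 0 9]
After op 5 (reverse): [9 0 8 4 5 3 1 7 6 10 2]
Card 0 is at position 1.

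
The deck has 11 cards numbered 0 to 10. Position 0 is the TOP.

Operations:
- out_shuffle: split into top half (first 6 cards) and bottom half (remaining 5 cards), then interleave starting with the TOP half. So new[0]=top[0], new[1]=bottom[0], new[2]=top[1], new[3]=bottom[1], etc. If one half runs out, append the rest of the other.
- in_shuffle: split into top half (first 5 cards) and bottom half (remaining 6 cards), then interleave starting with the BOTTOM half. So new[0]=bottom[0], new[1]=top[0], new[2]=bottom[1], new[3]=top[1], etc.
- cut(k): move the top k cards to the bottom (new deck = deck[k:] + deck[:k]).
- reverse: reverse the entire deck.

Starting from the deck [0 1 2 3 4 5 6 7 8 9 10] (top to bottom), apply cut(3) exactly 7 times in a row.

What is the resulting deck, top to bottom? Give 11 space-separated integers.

After op 1 (cut(3)): [3 4 5 6 7 8 9 10 0 1 2]
After op 2 (cut(3)): [6 7 8 9 10 0 1 2 3 4 5]
After op 3 (cut(3)): [9 10 0 1 2 3 4 5 6 7 8]
After op 4 (cut(3)): [1 2 3 4 5 6 7 8 9 10 0]
After op 5 (cut(3)): [4 5 6 7 8 9 10 0 1 2 3]
After op 6 (cut(3)): [7 8 9 10 0 1 2 3 4 5 6]
After op 7 (cut(3)): [10 0 1 2 3 4 5 6 7 8 9]

Answer: 10 0 1 2 3 4 5 6 7 8 9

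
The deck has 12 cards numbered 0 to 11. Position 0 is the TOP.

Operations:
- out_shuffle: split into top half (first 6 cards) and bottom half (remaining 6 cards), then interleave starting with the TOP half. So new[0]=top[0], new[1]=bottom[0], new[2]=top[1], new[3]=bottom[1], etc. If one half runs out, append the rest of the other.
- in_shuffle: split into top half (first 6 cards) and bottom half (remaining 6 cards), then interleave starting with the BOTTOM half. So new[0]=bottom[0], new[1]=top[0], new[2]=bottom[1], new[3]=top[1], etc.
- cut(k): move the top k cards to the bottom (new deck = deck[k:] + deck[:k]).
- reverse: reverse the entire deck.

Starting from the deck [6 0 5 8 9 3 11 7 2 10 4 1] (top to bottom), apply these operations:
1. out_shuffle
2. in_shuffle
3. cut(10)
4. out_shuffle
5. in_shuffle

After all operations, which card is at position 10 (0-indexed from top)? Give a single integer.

After op 1 (out_shuffle): [6 11 0 7 5 2 8 10 9 4 3 1]
After op 2 (in_shuffle): [8 6 10 11 9 0 4 7 3 5 1 2]
After op 3 (cut(10)): [1 2 8 6 10 11 9 0 4 7 3 5]
After op 4 (out_shuffle): [1 9 2 0 8 4 6 7 10 3 11 5]
After op 5 (in_shuffle): [6 1 7 9 10 2 3 0 11 8 5 4]
Position 10: card 5.

Answer: 5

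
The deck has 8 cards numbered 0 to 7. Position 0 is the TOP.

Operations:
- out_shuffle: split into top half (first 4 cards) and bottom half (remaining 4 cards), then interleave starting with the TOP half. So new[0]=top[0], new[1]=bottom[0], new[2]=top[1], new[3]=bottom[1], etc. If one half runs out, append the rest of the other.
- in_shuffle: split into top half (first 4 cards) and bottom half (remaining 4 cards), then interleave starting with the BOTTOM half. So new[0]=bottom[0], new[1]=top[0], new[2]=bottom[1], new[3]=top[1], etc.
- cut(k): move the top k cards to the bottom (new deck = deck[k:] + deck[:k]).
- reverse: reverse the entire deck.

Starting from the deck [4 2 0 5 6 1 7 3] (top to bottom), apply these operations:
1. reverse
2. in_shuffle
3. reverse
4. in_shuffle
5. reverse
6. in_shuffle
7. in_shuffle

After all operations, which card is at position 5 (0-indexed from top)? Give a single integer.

After op 1 (reverse): [3 7 1 6 5 0 2 4]
After op 2 (in_shuffle): [5 3 0 7 2 1 4 6]
After op 3 (reverse): [6 4 1 2 7 0 3 5]
After op 4 (in_shuffle): [7 6 0 4 3 1 5 2]
After op 5 (reverse): [2 5 1 3 4 0 6 7]
After op 6 (in_shuffle): [4 2 0 5 6 1 7 3]
After op 7 (in_shuffle): [6 4 1 2 7 0 3 5]
Position 5: card 0.

Answer: 0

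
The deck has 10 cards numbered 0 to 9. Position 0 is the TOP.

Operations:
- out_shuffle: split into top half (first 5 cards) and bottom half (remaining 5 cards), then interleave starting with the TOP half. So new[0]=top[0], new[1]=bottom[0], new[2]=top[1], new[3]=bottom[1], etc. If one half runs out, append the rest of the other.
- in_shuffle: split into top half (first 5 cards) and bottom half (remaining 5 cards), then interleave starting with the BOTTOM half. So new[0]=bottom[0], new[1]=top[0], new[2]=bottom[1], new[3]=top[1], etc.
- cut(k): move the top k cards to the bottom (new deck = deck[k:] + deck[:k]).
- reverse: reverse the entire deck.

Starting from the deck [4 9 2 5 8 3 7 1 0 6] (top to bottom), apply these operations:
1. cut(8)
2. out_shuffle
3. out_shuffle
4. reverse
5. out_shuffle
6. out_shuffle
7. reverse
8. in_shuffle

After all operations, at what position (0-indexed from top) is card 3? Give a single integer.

After op 1 (cut(8)): [0 6 4 9 2 5 8 3 7 1]
After op 2 (out_shuffle): [0 5 6 8 4 3 9 7 2 1]
After op 3 (out_shuffle): [0 3 5 9 6 7 8 2 4 1]
After op 4 (reverse): [1 4 2 8 7 6 9 5 3 0]
After op 5 (out_shuffle): [1 6 4 9 2 5 8 3 7 0]
After op 6 (out_shuffle): [1 5 6 8 4 3 9 7 2 0]
After op 7 (reverse): [0 2 7 9 3 4 8 6 5 1]
After op 8 (in_shuffle): [4 0 8 2 6 7 5 9 1 3]
Card 3 is at position 9.

Answer: 9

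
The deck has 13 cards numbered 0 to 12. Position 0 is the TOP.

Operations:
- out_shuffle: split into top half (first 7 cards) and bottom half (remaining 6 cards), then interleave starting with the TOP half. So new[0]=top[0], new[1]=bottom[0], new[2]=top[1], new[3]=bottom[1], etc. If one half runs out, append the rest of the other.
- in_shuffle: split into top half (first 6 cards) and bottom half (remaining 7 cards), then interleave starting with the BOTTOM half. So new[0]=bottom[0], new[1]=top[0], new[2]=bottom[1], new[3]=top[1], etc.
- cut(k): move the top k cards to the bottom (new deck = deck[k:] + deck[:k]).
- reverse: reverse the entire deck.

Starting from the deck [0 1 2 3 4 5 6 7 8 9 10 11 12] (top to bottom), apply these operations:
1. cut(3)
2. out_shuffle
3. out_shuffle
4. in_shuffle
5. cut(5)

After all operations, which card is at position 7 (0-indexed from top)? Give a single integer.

After op 1 (cut(3)): [3 4 5 6 7 8 9 10 11 12 0 1 2]
After op 2 (out_shuffle): [3 10 4 11 5 12 6 0 7 1 8 2 9]
After op 3 (out_shuffle): [3 0 10 7 4 1 11 8 5 2 12 9 6]
After op 4 (in_shuffle): [11 3 8 0 5 10 2 7 12 4 9 1 6]
After op 5 (cut(5)): [10 2 7 12 4 9 1 6 11 3 8 0 5]
Position 7: card 6.

Answer: 6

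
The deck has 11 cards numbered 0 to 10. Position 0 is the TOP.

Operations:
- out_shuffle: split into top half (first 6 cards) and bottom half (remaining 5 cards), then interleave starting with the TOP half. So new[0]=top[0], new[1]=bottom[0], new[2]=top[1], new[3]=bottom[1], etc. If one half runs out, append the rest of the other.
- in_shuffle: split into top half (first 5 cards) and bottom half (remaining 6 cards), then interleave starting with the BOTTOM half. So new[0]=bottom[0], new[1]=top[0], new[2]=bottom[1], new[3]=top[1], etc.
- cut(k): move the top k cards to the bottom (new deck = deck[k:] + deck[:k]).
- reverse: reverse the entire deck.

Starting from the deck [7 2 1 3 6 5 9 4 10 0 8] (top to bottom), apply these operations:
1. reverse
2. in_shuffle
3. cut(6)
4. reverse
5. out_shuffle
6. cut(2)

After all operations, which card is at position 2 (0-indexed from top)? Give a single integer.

After op 1 (reverse): [8 0 10 4 9 5 6 3 1 2 7]
After op 2 (in_shuffle): [5 8 6 0 3 10 1 4 2 9 7]
After op 3 (cut(6)): [1 4 2 9 7 5 8 6 0 3 10]
After op 4 (reverse): [10 3 0 6 8 5 7 9 2 4 1]
After op 5 (out_shuffle): [10 7 3 9 0 2 6 4 8 1 5]
After op 6 (cut(2)): [3 9 0 2 6 4 8 1 5 10 7]
Position 2: card 0.

Answer: 0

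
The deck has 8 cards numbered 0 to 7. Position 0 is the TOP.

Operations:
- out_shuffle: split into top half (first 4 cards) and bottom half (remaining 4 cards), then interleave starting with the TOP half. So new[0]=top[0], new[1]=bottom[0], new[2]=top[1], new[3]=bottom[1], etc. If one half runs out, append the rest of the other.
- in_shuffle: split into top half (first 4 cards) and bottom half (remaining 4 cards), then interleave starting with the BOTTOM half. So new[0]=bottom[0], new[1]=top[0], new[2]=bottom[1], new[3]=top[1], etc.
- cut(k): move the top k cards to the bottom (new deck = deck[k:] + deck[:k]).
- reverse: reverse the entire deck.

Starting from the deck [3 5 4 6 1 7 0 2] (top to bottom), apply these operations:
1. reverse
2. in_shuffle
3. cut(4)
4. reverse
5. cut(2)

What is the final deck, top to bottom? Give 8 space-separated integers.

After op 1 (reverse): [2 0 7 1 6 4 5 3]
After op 2 (in_shuffle): [6 2 4 0 5 7 3 1]
After op 3 (cut(4)): [5 7 3 1 6 2 4 0]
After op 4 (reverse): [0 4 2 6 1 3 7 5]
After op 5 (cut(2)): [2 6 1 3 7 5 0 4]

Answer: 2 6 1 3 7 5 0 4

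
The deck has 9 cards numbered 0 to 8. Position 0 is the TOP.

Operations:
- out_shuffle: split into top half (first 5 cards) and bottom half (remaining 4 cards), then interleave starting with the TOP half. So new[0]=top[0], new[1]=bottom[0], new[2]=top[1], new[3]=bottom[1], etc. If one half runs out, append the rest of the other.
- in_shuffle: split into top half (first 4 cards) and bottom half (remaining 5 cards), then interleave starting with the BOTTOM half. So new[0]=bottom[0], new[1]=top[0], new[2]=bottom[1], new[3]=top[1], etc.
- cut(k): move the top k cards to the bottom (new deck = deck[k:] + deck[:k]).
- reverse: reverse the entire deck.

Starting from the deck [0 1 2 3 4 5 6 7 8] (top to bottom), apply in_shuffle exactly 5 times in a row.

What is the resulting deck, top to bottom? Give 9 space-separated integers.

After op 1 (in_shuffle): [4 0 5 1 6 2 7 3 8]
After op 2 (in_shuffle): [6 4 2 0 7 5 3 1 8]
After op 3 (in_shuffle): [7 6 5 4 3 2 1 0 8]
After op 4 (in_shuffle): [3 7 2 6 1 5 0 4 8]
After op 5 (in_shuffle): [1 3 5 7 0 2 4 6 8]

Answer: 1 3 5 7 0 2 4 6 8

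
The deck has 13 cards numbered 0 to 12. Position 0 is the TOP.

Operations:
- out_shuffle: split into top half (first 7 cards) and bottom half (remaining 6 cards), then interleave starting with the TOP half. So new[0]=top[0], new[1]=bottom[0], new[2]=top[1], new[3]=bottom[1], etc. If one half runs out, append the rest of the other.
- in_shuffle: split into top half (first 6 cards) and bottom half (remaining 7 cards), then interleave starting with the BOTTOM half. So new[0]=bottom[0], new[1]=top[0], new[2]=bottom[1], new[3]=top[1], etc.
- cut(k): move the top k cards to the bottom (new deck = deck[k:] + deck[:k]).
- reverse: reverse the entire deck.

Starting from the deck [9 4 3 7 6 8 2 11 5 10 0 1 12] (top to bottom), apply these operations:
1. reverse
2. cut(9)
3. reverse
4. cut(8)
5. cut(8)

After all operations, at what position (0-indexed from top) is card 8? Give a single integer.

Answer: 11

Derivation:
After op 1 (reverse): [12 1 0 10 5 11 2 8 6 7 3 4 9]
After op 2 (cut(9)): [7 3 4 9 12 1 0 10 5 11 2 8 6]
After op 3 (reverse): [6 8 2 11 5 10 0 1 12 9 4 3 7]
After op 4 (cut(8)): [12 9 4 3 7 6 8 2 11 5 10 0 1]
After op 5 (cut(8)): [11 5 10 0 1 12 9 4 3 7 6 8 2]
Card 8 is at position 11.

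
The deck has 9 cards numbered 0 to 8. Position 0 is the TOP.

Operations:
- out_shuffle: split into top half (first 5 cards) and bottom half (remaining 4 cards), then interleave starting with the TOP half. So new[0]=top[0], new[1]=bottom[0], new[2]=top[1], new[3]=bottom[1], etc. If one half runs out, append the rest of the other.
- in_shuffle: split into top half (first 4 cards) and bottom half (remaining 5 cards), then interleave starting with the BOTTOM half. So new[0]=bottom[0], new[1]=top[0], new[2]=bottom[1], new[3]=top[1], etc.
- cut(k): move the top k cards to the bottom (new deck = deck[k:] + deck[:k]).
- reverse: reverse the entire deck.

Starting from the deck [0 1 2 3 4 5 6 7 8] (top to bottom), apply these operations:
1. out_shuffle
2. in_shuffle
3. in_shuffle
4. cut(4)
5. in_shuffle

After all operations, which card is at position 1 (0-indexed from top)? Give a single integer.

After op 1 (out_shuffle): [0 5 1 6 2 7 3 8 4]
After op 2 (in_shuffle): [2 0 7 5 3 1 8 6 4]
After op 3 (in_shuffle): [3 2 1 0 8 7 6 5 4]
After op 4 (cut(4)): [8 7 6 5 4 3 2 1 0]
After op 5 (in_shuffle): [4 8 3 7 2 6 1 5 0]
Position 1: card 8.

Answer: 8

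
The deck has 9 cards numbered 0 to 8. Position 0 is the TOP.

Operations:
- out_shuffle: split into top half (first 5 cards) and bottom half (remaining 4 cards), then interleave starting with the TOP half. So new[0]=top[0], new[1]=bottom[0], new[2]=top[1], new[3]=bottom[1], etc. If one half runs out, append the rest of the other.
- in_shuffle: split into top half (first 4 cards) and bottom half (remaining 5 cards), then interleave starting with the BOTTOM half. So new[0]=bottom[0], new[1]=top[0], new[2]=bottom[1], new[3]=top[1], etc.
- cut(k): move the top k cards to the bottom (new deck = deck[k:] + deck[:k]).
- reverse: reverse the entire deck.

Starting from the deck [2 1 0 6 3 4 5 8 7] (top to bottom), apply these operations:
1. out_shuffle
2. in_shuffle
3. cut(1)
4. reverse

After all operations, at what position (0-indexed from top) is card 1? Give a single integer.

After op 1 (out_shuffle): [2 4 1 5 0 8 6 7 3]
After op 2 (in_shuffle): [0 2 8 4 6 1 7 5 3]
After op 3 (cut(1)): [2 8 4 6 1 7 5 3 0]
After op 4 (reverse): [0 3 5 7 1 6 4 8 2]
Card 1 is at position 4.

Answer: 4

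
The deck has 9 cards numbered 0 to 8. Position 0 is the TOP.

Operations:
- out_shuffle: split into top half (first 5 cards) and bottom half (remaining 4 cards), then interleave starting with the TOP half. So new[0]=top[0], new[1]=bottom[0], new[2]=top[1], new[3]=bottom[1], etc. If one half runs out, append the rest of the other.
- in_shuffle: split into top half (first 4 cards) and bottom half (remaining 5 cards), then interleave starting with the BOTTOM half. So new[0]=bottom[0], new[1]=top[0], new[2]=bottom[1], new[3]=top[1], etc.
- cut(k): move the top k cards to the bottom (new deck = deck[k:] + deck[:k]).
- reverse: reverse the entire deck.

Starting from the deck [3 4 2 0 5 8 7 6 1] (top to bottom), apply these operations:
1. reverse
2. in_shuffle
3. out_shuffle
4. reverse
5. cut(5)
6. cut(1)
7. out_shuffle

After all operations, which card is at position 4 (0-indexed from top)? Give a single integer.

Answer: 5

Derivation:
After op 1 (reverse): [1 6 7 8 5 0 2 4 3]
After op 2 (in_shuffle): [5 1 0 6 2 7 4 8 3]
After op 3 (out_shuffle): [5 7 1 4 0 8 6 3 2]
After op 4 (reverse): [2 3 6 8 0 4 1 7 5]
After op 5 (cut(5)): [4 1 7 5 2 3 6 8 0]
After op 6 (cut(1)): [1 7 5 2 3 6 8 0 4]
After op 7 (out_shuffle): [1 6 7 8 5 0 2 4 3]
Position 4: card 5.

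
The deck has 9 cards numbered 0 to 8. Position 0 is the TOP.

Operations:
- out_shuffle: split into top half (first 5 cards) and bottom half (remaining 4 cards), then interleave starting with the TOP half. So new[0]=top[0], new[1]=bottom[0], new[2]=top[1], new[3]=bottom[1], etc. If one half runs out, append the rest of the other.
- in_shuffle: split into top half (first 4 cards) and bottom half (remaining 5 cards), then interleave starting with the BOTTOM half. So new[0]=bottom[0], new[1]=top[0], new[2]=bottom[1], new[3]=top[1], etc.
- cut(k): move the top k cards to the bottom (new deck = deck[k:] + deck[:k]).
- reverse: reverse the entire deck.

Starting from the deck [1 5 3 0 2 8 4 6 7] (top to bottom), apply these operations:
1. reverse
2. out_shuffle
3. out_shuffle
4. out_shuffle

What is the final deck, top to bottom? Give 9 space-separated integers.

Answer: 7 1 5 3 0 2 8 4 6

Derivation:
After op 1 (reverse): [7 6 4 8 2 0 3 5 1]
After op 2 (out_shuffle): [7 0 6 3 4 5 8 1 2]
After op 3 (out_shuffle): [7 5 0 8 6 1 3 2 4]
After op 4 (out_shuffle): [7 1 5 3 0 2 8 4 6]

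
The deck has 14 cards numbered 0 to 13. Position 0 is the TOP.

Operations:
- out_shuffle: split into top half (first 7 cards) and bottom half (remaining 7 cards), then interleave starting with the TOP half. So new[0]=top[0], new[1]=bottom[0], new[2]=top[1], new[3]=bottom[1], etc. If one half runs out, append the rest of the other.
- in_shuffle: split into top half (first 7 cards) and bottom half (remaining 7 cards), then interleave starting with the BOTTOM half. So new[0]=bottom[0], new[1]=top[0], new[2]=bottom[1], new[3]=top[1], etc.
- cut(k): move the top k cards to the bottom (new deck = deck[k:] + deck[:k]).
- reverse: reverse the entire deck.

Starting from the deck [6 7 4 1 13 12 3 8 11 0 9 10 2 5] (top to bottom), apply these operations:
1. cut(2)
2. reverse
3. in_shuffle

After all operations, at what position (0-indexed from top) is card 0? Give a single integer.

Answer: 13

Derivation:
After op 1 (cut(2)): [4 1 13 12 3 8 11 0 9 10 2 5 6 7]
After op 2 (reverse): [7 6 5 2 10 9 0 11 8 3 12 13 1 4]
After op 3 (in_shuffle): [11 7 8 6 3 5 12 2 13 10 1 9 4 0]
Card 0 is at position 13.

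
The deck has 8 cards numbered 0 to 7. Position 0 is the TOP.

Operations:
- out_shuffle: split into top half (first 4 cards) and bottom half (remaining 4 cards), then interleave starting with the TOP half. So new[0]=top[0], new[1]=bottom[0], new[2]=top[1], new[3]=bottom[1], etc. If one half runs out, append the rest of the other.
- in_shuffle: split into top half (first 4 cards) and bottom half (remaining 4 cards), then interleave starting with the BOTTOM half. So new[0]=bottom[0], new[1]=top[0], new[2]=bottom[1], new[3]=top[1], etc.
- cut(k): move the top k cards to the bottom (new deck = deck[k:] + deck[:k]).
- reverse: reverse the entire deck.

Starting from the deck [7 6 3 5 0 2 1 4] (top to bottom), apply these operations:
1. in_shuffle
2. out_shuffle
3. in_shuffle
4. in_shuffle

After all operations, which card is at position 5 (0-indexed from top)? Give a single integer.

Answer: 4

Derivation:
After op 1 (in_shuffle): [0 7 2 6 1 3 4 5]
After op 2 (out_shuffle): [0 1 7 3 2 4 6 5]
After op 3 (in_shuffle): [2 0 4 1 6 7 5 3]
After op 4 (in_shuffle): [6 2 7 0 5 4 3 1]
Position 5: card 4.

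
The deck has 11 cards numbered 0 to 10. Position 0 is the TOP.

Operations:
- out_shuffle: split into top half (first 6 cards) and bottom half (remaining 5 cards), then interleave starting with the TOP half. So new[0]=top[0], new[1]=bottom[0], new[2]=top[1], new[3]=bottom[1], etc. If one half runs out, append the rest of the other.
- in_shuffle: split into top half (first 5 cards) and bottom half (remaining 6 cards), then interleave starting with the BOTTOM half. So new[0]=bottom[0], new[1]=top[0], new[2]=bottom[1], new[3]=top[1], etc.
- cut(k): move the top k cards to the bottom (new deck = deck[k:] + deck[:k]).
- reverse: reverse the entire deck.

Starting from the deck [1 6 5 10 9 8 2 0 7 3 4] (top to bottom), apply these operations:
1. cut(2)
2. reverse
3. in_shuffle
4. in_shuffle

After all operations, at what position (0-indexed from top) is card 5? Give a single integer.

Answer: 10

Derivation:
After op 1 (cut(2)): [5 10 9 8 2 0 7 3 4 1 6]
After op 2 (reverse): [6 1 4 3 7 0 2 8 9 10 5]
After op 3 (in_shuffle): [0 6 2 1 8 4 9 3 10 7 5]
After op 4 (in_shuffle): [4 0 9 6 3 2 10 1 7 8 5]
Card 5 is at position 10.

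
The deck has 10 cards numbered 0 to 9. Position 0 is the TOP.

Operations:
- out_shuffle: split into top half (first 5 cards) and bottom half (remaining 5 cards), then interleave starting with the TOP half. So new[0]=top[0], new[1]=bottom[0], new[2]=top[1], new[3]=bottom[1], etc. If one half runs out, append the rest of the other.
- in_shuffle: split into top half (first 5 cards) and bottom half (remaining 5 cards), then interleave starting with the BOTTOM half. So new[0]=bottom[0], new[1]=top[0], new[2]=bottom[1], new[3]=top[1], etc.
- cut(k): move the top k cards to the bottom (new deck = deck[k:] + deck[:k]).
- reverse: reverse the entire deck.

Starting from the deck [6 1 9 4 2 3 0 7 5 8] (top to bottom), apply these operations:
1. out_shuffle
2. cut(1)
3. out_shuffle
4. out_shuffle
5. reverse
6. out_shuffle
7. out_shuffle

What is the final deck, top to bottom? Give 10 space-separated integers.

After op 1 (out_shuffle): [6 3 1 0 9 7 4 5 2 8]
After op 2 (cut(1)): [3 1 0 9 7 4 5 2 8 6]
After op 3 (out_shuffle): [3 4 1 5 0 2 9 8 7 6]
After op 4 (out_shuffle): [3 2 4 9 1 8 5 7 0 6]
After op 5 (reverse): [6 0 7 5 8 1 9 4 2 3]
After op 6 (out_shuffle): [6 1 0 9 7 4 5 2 8 3]
After op 7 (out_shuffle): [6 4 1 5 0 2 9 8 7 3]

Answer: 6 4 1 5 0 2 9 8 7 3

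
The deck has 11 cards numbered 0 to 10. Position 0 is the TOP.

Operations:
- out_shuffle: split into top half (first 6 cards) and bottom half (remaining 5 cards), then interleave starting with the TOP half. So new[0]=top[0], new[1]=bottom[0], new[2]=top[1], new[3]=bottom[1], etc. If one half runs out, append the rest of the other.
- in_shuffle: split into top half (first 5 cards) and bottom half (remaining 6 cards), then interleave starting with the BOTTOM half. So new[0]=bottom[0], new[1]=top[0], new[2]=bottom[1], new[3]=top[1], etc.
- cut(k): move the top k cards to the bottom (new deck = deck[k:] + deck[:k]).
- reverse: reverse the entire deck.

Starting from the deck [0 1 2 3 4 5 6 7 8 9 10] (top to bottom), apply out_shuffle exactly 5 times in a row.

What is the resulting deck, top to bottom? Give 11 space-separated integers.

After op 1 (out_shuffle): [0 6 1 7 2 8 3 9 4 10 5]
After op 2 (out_shuffle): [0 3 6 9 1 4 7 10 2 5 8]
After op 3 (out_shuffle): [0 7 3 10 6 2 9 5 1 8 4]
After op 4 (out_shuffle): [0 9 7 5 3 1 10 8 6 4 2]
After op 5 (out_shuffle): [0 10 9 8 7 6 5 4 3 2 1]

Answer: 0 10 9 8 7 6 5 4 3 2 1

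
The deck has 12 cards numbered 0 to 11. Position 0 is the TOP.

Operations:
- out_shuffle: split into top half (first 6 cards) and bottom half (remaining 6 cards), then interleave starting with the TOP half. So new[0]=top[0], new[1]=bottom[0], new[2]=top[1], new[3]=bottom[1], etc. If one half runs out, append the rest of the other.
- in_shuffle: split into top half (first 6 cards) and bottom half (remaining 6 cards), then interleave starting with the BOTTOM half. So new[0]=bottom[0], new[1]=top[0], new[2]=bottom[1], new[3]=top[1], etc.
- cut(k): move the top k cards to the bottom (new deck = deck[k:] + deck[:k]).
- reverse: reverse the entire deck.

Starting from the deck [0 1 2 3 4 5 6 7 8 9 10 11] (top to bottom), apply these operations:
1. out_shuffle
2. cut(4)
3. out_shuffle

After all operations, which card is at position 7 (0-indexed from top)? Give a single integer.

After op 1 (out_shuffle): [0 6 1 7 2 8 3 9 4 10 5 11]
After op 2 (cut(4)): [2 8 3 9 4 10 5 11 0 6 1 7]
After op 3 (out_shuffle): [2 5 8 11 3 0 9 6 4 1 10 7]
Position 7: card 6.

Answer: 6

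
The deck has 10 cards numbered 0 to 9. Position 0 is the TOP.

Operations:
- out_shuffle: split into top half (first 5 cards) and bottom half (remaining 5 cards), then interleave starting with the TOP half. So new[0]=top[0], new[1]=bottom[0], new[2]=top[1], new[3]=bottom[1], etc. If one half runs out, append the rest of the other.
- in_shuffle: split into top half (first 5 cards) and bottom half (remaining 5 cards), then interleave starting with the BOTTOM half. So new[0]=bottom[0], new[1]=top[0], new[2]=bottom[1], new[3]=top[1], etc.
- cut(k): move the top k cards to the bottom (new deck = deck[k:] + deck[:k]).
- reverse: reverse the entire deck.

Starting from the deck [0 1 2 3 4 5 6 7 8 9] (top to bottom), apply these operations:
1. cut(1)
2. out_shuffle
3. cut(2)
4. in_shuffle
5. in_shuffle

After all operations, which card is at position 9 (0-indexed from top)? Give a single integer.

After op 1 (cut(1)): [1 2 3 4 5 6 7 8 9 0]
After op 2 (out_shuffle): [1 6 2 7 3 8 4 9 5 0]
After op 3 (cut(2)): [2 7 3 8 4 9 5 0 1 6]
After op 4 (in_shuffle): [9 2 5 7 0 3 1 8 6 4]
After op 5 (in_shuffle): [3 9 1 2 8 5 6 7 4 0]
Position 9: card 0.

Answer: 0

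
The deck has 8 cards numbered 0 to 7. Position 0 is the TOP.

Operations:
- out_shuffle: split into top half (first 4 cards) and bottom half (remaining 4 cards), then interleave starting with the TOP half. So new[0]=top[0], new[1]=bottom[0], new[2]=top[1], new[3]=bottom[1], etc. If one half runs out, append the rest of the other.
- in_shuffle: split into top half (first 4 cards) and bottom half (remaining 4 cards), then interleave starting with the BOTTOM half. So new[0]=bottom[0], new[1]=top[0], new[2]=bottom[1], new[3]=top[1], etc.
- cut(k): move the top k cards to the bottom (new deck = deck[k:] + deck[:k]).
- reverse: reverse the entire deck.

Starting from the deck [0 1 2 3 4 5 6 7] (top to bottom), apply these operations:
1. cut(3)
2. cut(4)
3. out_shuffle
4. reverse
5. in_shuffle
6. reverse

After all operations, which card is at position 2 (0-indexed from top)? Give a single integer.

Answer: 5

Derivation:
After op 1 (cut(3)): [3 4 5 6 7 0 1 2]
After op 2 (cut(4)): [7 0 1 2 3 4 5 6]
After op 3 (out_shuffle): [7 3 0 4 1 5 2 6]
After op 4 (reverse): [6 2 5 1 4 0 3 7]
After op 5 (in_shuffle): [4 6 0 2 3 5 7 1]
After op 6 (reverse): [1 7 5 3 2 0 6 4]
Position 2: card 5.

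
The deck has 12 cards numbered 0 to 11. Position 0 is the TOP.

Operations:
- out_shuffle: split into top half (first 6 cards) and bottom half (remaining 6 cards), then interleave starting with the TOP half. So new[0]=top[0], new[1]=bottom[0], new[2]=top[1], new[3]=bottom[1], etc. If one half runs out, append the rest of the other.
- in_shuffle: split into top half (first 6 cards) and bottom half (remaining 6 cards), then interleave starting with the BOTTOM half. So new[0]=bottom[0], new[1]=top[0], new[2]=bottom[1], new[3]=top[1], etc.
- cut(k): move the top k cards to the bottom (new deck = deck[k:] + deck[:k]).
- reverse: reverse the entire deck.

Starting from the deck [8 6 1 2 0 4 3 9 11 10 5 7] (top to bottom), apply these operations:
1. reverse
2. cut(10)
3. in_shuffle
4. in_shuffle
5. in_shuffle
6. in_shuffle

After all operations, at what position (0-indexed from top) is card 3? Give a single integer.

After op 1 (reverse): [7 5 10 11 9 3 4 0 2 1 6 8]
After op 2 (cut(10)): [6 8 7 5 10 11 9 3 4 0 2 1]
After op 3 (in_shuffle): [9 6 3 8 4 7 0 5 2 10 1 11]
After op 4 (in_shuffle): [0 9 5 6 2 3 10 8 1 4 11 7]
After op 5 (in_shuffle): [10 0 8 9 1 5 4 6 11 2 7 3]
After op 6 (in_shuffle): [4 10 6 0 11 8 2 9 7 1 3 5]
Card 3 is at position 10.

Answer: 10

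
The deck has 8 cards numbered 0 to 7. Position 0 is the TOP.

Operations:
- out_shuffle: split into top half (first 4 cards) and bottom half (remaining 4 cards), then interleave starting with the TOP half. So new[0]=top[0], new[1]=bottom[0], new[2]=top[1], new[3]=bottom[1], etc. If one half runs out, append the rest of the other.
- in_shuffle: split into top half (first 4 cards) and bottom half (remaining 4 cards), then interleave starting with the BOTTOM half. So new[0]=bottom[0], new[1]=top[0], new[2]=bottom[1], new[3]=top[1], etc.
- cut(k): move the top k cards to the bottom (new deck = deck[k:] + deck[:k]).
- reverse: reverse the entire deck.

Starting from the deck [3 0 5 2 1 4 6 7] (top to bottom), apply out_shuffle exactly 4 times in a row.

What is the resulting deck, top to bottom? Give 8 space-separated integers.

Answer: 3 1 0 4 5 6 2 7

Derivation:
After op 1 (out_shuffle): [3 1 0 4 5 6 2 7]
After op 2 (out_shuffle): [3 5 1 6 0 2 4 7]
After op 3 (out_shuffle): [3 0 5 2 1 4 6 7]
After op 4 (out_shuffle): [3 1 0 4 5 6 2 7]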